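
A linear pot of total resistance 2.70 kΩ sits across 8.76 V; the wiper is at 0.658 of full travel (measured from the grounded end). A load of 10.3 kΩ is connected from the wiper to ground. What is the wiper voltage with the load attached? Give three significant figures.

V ≈ 5.44 V

The wiper splits the pot into (1−α)R = 923.4 Ω above and αR = 1777 Ω below.
Lower section ‖ load = 1515 Ω.
V_wiper = 8.76 × 1515/(923.4 + 1515) = 5.44 V.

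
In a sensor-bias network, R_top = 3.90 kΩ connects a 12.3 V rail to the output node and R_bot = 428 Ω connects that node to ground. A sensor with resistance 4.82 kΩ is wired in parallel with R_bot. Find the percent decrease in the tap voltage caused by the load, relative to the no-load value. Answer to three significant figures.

The divider's output (Thévenin) resistance is R_top‖R_bot = 385.7 Ω.
Fractional drop under load = R_th/(R_th + R_L) = 385.7 / (385.7 + 4820) = 0.07409.
So the output falls by 7.41 %.

7.41 %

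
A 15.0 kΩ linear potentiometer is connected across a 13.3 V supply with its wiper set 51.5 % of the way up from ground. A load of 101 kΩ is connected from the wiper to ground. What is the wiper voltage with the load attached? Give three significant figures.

The wiper splits the pot into (1−α)R = 7.275 kΩ above and αR = 7.725 kΩ below.
Lower section ‖ load = 7.176 kΩ.
V_wiper = 13.3 × 7.176/(7.275 + 7.176) = 6.60 V.

V ≈ 6.60 V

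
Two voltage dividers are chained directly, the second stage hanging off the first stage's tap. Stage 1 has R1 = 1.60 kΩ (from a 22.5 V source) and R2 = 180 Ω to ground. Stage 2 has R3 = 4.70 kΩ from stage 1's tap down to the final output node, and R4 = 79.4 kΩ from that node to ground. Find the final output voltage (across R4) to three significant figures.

Stage 2 presents R3+R4 = 84100 Ω as a load on stage 1's tap.
Stage 1's lower leg becomes R2‖(R3+R4) = 179.6 Ω, so V_mid = 22.5 × 179.6/1780 = 2.271 V.
Stage 2 is itself unloaded: V_out = V_mid × R4/(R3+R4) = 2.271 × 79400/84100 = 2.14 V.

V_out ≈ 2.14 V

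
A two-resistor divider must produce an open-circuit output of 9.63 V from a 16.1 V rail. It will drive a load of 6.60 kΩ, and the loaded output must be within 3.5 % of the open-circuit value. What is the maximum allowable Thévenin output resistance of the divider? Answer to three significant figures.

R_th ≤ 239 Ω

Loading drop = R_th/(R_th + R_L) ≤ 0.0350, so R_th ≤ R_L · ε/(1−ε) = 6.60 kΩ × 0.0350/0.9650 = 239 Ω.
(Any R1, R2 with R2/(R1+R2) = 0.598 and R1‖R2 ≤ 239 Ω will meet the spec.)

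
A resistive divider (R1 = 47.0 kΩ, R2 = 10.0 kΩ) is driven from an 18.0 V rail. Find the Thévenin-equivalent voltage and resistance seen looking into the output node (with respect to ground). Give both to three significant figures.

V_th is the open-circuit tap voltage: 18.0 × 10.0/(47.0 + 10.0) = 3.16 V.
With the supply zeroed, R1 and R2 appear in parallel from the tap: R_th = R1‖R2 = (47.0 × 10.0)/57.00 = 8.25 kΩ.

V_th = 3.16 V, R_th = 8.25 kΩ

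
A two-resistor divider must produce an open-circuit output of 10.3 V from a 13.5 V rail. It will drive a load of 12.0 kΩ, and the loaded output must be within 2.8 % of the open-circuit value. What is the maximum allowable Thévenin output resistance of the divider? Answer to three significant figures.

Loading drop = R_th/(R_th + R_L) ≤ 0.0280, so R_th ≤ R_L · ε/(1−ε) = 12.0 kΩ × 0.0280/0.9720 = 346 Ω.

R_th ≤ 346 Ω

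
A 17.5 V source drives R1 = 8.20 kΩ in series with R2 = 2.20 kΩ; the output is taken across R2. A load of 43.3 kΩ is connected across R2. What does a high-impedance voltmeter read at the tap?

The load sits in parallel with R2: R2‖R_L = (2.20 × 43.3) / (2.20 + 43.3) = 2.094 kΩ.
V_out = 17.5 × 2.094 / (8.20 + 2.094) = 17.5 × 2.094/10.29 = 3.56 V.

V_out ≈ 3.56 V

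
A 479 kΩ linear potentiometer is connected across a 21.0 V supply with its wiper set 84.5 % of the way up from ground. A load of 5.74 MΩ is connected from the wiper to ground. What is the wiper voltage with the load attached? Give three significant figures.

V ≈ 17.6 V

The wiper splits the pot into (1−α)R = 74.25 kΩ above and αR = 404.8 kΩ below.
Lower section ‖ load = 378.1 kΩ.
V_wiper = 21.0 × 378.1/(74.25 + 378.1) = 17.6 V.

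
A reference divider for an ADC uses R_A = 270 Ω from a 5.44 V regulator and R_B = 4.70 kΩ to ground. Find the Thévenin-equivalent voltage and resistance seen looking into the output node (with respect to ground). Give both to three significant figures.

V_th is the open-circuit tap voltage: 5.44 × 4700/(270 + 4700) = 5.14 V.
With the supply zeroed, R_A and R_B appear in parallel from the tap: R_th = R_A‖R_B = (270 × 4700)/4970 = 255 Ω.

V_th = 5.14 V, R_th = 255 Ω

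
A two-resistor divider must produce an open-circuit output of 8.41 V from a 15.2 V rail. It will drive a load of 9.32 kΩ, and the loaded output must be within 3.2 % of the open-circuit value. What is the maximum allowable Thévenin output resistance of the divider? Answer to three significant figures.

R_th ≤ 308 Ω

Loading drop = R_th/(R_th + R_L) ≤ 0.0320, so R_th ≤ R_L · ε/(1−ε) = 9.32 kΩ × 0.0320/0.9680 = 308 Ω.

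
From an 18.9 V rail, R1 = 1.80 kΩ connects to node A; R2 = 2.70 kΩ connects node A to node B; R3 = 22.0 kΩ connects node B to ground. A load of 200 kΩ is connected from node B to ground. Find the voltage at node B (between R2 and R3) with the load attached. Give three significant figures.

V ≈ 15.4 V

At node B, R3 is in parallel with the load: R3‖R_L = 19.82 kΩ.
Below node A the resistance is R2 + (R3‖R_L) = 22.52 kΩ, so V_A = 18.9 × 22.52/24.32 = 17.50 V.
Then V_B = V_A × (R3‖R_L)/(R2 + R3‖R_L) = 17.50 × 19.82/22.52 = 15.4 V.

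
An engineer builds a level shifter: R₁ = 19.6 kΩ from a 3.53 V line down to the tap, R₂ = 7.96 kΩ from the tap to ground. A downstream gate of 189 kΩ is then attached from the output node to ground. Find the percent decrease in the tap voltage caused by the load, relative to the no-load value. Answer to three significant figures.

2.91 %

The divider's output (Thévenin) resistance is R₁‖R₂ = 5.661 kΩ.
Fractional drop under load = R_th/(R_th + R_L) = 5.661 / (5.661 + 189) = 0.02908.
So the output falls by 2.91 %.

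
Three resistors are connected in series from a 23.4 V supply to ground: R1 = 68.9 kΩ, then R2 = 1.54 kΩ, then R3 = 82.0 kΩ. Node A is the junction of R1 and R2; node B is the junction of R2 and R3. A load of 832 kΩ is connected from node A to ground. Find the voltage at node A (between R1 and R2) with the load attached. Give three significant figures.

V ≈ 12.3 V

Below node A the series string R2+R3 = 83.54 kΩ sits in parallel with the 832 kΩ load: 75.92 kΩ.
V_A = 23.4 × 75.92/(68.9 + 75.92) = 12.3 V.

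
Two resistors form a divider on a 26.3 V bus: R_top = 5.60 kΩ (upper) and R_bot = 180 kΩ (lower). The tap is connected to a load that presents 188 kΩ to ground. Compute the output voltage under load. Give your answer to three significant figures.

V_out ≈ 24.8 V

The load sits in parallel with R_bot: R_bot‖R_L = (180 × 188) / (180 + 188) = 91.96 kΩ.
V_out = 26.3 × 91.96 / (5.60 + 91.96) = 26.3 × 91.96/97.56 = 24.8 V.
(Unloaded it would have been 25.5 V.)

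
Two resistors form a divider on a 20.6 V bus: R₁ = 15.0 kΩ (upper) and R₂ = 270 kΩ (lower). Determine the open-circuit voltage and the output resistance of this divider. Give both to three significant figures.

V_th = 19.5 V, R_th = 14.2 kΩ

V_th is the open-circuit tap voltage: 20.6 × 270/(15.0 + 270) = 19.5 V.
With the supply zeroed, R₁ and R₂ appear in parallel from the tap: R_th = R₁‖R₂ = (15.0 × 270)/285.0 = 14.2 kΩ.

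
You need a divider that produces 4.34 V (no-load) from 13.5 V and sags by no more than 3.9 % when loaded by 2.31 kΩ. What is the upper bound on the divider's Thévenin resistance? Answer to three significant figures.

Loading drop = R_th/(R_th + R_L) ≤ 0.0390, so R_th ≤ R_L · ε/(1−ε) = 2.31 kΩ × 0.0390/0.9610 = 93.7 Ω.

R_th ≤ 93.7 Ω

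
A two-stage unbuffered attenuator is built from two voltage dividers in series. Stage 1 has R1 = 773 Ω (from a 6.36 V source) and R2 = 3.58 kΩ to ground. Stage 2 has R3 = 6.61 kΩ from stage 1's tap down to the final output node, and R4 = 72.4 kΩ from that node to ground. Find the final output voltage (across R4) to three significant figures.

V_out ≈ 4.75 V

Stage 2 presents R3+R4 = 79010 Ω as a load on stage 1's tap.
Stage 1's lower leg becomes R2‖(R3+R4) = 3425 Ω, so V_mid = 6.36 × 3425/4198 = 5.189 V.
Stage 2 is itself unloaded: V_out = V_mid × R4/(R3+R4) = 5.189 × 72400/79010 = 4.75 V.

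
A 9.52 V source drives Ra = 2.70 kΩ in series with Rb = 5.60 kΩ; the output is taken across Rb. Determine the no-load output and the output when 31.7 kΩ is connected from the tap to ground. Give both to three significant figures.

Open-circuit: V = 9.52 × 5.60/(2.70 + 5.60) = 6.42 V.
With the load, Rb becomes Rb‖R_L = 4.759 kΩ, so V = 9.52 × 4.759/7.459 = 6.07 V.

Unloaded: 6.42 V; loaded: 6.07 V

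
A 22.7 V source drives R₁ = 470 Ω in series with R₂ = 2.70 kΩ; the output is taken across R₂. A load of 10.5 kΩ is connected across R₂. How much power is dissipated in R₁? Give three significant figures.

P ≈ 35.3 mW

Total resistance from the source is R₁ + (R₂‖R_L) = 2618 Ω, so I = 22.7/2618 Ω = 8.672 mA.
P = I²·R₁ = (8.672 mA)² × 470 Ω = 35.3 mW.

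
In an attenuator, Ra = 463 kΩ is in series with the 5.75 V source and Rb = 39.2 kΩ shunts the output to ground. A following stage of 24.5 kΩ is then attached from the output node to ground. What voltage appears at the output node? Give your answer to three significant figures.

V_out ≈ 0.181 V

The load sits in parallel with Rb: Rb‖R_L = (39.2 × 24.5) / (39.2 + 24.5) = 15.08 kΩ.
V_out = 5.75 × 15.08 / (463 + 15.08) = 5.75 × 15.08/478.1 = 0.181 V.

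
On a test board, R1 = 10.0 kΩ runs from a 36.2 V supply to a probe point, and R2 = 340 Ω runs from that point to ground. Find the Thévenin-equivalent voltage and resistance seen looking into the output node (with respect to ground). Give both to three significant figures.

V_th = 1.19 V, R_th = 329 Ω

V_th is the open-circuit tap voltage: 36.2 × 340/(10000 + 340) = 1.19 V.
With the supply zeroed, R1 and R2 appear in parallel from the tap: R_th = R1‖R2 = (10000 × 340)/10340 = 329 Ω.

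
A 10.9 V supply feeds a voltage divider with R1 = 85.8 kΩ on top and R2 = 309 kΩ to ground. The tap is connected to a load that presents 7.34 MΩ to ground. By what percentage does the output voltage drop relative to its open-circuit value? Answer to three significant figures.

0.907 %

The divider's output (Thévenin) resistance is R1‖R2 = 67.15 kΩ.
Fractional drop under load = R_th/(R_th + R_L) = 67.15 / (67.15 + 7340) = 0.009066.
So the output falls by 0.907 %.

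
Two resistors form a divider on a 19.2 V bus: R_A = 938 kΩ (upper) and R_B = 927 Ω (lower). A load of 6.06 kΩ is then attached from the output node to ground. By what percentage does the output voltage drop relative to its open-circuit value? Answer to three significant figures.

The divider's output (Thévenin) resistance is R_A‖R_B = 926.1 Ω.
Fractional drop under load = R_th/(R_th + R_L) = 926.1 / (926.1 + 6060) = 0.1326.
So the output falls by 13.3 %.

13.3 %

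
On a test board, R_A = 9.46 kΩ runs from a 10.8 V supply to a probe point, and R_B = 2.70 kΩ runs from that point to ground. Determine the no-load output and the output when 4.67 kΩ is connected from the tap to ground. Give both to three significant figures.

Open-circuit: V = 10.8 × 2.70/(9.46 + 2.70) = 2.40 V.
With the load, R_B becomes R_B‖R_L = 1.711 kΩ, so V = 10.8 × 1.711/11.17 = 1.65 V.

Unloaded: 2.40 V; loaded: 1.65 V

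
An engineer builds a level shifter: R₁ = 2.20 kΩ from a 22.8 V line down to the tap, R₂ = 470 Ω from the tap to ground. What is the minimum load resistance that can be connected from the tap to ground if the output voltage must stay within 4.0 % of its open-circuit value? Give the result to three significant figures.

R_L(min) ≈ 9.29 kΩ

Output resistance R_th = R₁‖R₂ = (2200 × 470)/2670 = 387.3 Ω.
The fractional drop is R_th/(R_th + R_L); requiring this ≤ 0.0400 gives R_L ≥ R_th(1/0.0400 − 1) = 387.3 × 24.00 = 9.29 kΩ.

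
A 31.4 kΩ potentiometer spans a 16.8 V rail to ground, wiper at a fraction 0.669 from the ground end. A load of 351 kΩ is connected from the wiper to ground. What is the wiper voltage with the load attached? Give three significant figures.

The wiper splits the pot into (1−α)R = 10.39 kΩ above and αR = 21.01 kΩ below.
Lower section ‖ load = 19.82 kΩ.
V_wiper = 16.8 × 19.82/(10.39 + 19.82) = 11.0 V.

V ≈ 11.0 V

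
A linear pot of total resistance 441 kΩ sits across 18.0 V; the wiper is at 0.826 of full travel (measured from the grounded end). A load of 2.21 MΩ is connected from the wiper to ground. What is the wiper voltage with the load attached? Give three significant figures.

V ≈ 14.5 V

The wiper splits the pot into (1−α)R = 76.73 kΩ above and αR = 364.3 kΩ below.
Lower section ‖ load = 312.7 kΩ.
V_wiper = 18.0 × 312.7/(76.73 + 312.7) = 14.5 V.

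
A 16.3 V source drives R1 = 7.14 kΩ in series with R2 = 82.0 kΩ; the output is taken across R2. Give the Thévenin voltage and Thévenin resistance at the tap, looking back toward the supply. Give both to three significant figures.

V_th is the open-circuit tap voltage: 16.3 × 82.0/(7.14 + 82.0) = 15.0 V.
With the supply zeroed, R1 and R2 appear in parallel from the tap: R_th = R1‖R2 = (7.14 × 82.0)/89.14 = 6.57 kΩ.

V_th = 15.0 V, R_th = 6.57 kΩ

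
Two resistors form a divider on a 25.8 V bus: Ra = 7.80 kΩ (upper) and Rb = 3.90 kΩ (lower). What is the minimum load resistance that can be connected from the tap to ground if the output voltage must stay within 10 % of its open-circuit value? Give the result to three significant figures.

R_L(min) ≈ 23.4 kΩ

Output resistance R_th = Ra‖Rb = (7.80 × 3.90)/11.70 = 2.600 kΩ.
The fractional drop is R_th/(R_th + R_L); requiring this ≤ 0.100 gives R_L ≥ R_th(1/0.100 − 1) = 2.600 × 9.000 = 23.4 kΩ.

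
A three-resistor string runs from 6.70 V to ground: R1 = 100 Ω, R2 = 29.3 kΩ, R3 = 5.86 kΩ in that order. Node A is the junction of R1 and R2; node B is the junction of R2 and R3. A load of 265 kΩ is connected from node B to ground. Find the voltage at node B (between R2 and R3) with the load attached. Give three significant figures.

At node B, R3 is in parallel with the load: R3‖R_L = 5733 Ω.
Below node A the resistance is R2 + (R3‖R_L) = 35030 Ω, so V_A = 6.70 × 35030/35130 = 6.681 V.
Then V_B = V_A × (R3‖R_L)/(R2 + R3‖R_L) = 6.681 × 5733/35030 = 1.09 V.

V ≈ 1.09 V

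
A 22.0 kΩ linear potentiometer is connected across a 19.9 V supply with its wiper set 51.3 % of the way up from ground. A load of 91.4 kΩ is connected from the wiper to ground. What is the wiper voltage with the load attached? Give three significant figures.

The wiper splits the pot into (1−α)R = 10.71 kΩ above and αR = 11.29 kΩ below.
Lower section ‖ load = 10.05 kΩ.
V_wiper = 19.9 × 10.05/(10.71 + 10.05) = 9.63 V.

V ≈ 9.63 V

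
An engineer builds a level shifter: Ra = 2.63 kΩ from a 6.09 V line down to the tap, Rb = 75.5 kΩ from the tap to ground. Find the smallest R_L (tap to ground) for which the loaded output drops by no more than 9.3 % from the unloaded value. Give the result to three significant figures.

Output resistance R_th = Ra‖Rb = (2.63 × 75.5)/78.13 = 2.541 kΩ.
The fractional drop is R_th/(R_th + R_L); requiring this ≤ 0.0930 gives R_L ≥ R_th(1/0.0930 − 1) = 2.541 × 9.753 = 24.8 kΩ.

R_L(min) ≈ 24.8 kΩ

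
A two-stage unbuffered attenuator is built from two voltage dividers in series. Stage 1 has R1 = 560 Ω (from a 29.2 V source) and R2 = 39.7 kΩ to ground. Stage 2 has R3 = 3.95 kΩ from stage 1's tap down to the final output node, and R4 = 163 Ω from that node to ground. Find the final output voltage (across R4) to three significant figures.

V_out ≈ 1.01 V

Stage 2 presents R3+R4 = 4113 Ω as a load on stage 1's tap.
Stage 1's lower leg becomes R2‖(R3+R4) = 3727 Ω, so V_mid = 29.2 × 3727/4287 = 25.39 V.
Stage 2 is itself unloaded: V_out = V_mid × R4/(R3+R4) = 25.39 × 163/4113 = 1.01 V.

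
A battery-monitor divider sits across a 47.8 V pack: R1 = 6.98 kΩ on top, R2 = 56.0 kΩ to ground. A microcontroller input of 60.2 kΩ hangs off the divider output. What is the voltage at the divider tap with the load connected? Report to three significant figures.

V_out ≈ 38.5 V

The load sits in parallel with R2: R2‖R_L = (56.0 × 60.2) / (56.0 + 60.2) = 29.01 kΩ.
V_out = 47.8 × 29.01 / (6.98 + 29.01) = 47.8 × 29.01/35.99 = 38.5 V.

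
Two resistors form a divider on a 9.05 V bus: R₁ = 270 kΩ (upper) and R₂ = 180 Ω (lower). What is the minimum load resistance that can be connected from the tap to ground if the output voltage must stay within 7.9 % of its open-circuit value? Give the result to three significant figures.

Output resistance R_th = R₁‖R₂ = (270000 × 180)/270200 = 179.9 Ω.
The fractional drop is R_th/(R_th + R_L); requiring this ≤ 0.0790 gives R_L ≥ R_th(1/0.0790 − 1) = 179.9 × 11.66 = 2.10 kΩ.

R_L(min) ≈ 2.10 kΩ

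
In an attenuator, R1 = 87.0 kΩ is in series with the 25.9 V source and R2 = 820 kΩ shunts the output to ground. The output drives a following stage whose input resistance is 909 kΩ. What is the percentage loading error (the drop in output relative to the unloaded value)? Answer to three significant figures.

7.96 %

The divider's output (Thévenin) resistance is R1‖R2 = 78.65 kΩ.
Fractional drop under load = R_th/(R_th + R_L) = 78.65 / (78.65 + 909) = 0.07964.
So the output falls by 7.96 %.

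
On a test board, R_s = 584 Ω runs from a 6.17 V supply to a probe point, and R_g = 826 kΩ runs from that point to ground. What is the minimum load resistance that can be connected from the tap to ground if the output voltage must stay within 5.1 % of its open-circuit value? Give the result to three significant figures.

Output resistance R_th = R_s‖R_g = (584 × 826000)/826600 = 583.6 Ω.
The fractional drop is R_th/(R_th + R_L); requiring this ≤ 0.0510 gives R_L ≥ R_th(1/0.0510 − 1) = 583.6 × 18.61 = 10.9 kΩ.

R_L(min) ≈ 10.9 kΩ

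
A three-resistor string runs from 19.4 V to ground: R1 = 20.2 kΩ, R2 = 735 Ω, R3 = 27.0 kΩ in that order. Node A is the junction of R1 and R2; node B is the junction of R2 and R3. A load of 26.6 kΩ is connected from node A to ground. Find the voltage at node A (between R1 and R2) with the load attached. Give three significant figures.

Below node A the series string R2+R3 = 27740 Ω sits in parallel with the 26600 Ω load: 13580 Ω.
V_A = 19.4 × 13580/(20200 + 13580) = 7.80 V.

V ≈ 7.80 V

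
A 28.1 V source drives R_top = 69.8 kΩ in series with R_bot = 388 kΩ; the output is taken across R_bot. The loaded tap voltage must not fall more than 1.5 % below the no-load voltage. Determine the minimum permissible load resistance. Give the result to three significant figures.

Output resistance R_th = R_top‖R_bot = (69.8 × 388)/457.8 = 59.16 kΩ.
The fractional drop is R_th/(R_th + R_L); requiring this ≤ 0.0150 gives R_L ≥ R_th(1/0.0150 − 1) = 59.16 × 65.67 = 3.88 MΩ.

R_L(min) ≈ 3.88 MΩ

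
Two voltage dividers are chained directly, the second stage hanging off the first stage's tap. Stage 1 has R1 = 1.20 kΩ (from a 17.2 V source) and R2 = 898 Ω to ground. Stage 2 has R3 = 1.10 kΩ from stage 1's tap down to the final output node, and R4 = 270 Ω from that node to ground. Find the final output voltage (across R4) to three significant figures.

Stage 2 presents R3+R4 = 1370 Ω as a load on stage 1's tap.
Stage 1's lower leg becomes R2‖(R3+R4) = 542.4 Ω, so V_mid = 17.2 × 542.4/1742 = 5.355 V.
Stage 2 is itself unloaded: V_out = V_mid × R4/(R3+R4) = 5.355 × 270/1370 = 1.06 V.

V_out ≈ 1.06 V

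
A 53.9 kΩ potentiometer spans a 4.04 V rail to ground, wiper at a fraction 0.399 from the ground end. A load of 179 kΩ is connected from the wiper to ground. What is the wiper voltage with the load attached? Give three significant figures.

The wiper splits the pot into (1−α)R = 32.39 kΩ above and αR = 21.51 kΩ below.
Lower section ‖ load = 19.20 kΩ.
V_wiper = 4.04 × 19.20/(32.39 + 19.20) = 1.50 V.

V ≈ 1.50 V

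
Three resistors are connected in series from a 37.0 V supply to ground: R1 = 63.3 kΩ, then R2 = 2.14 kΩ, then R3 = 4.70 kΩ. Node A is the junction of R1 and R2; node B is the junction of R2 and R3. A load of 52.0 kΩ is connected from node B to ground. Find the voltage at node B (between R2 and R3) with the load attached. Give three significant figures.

At node B, R3 is in parallel with the load: R3‖R_L = 4.310 kΩ.
Below node A the resistance is R2 + (R3‖R_L) = 6.450 kΩ, so V_A = 37.0 × 6.450/69.75 = 3.422 V.
Then V_B = V_A × (R3‖R_L)/(R2 + R3‖R_L) = 3.422 × 4.310/6.450 = 2.29 V.

V ≈ 2.29 V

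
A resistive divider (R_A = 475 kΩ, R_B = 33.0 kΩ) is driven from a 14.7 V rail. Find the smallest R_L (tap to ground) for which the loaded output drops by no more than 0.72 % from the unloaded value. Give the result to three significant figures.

R_L(min) ≈ 4.25 MΩ

Output resistance R_th = R_A‖R_B = (475 × 33.0)/508.0 = 30.86 kΩ.
The fractional drop is R_th/(R_th + R_L); requiring this ≤ 0.00720 gives R_L ≥ R_th(1/0.00720 − 1) = 30.86 × 137.9 = 4.25 MΩ.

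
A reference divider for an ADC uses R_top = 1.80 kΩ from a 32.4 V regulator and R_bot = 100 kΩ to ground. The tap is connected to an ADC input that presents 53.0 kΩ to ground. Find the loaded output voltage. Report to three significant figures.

V_out ≈ 30.8 V

The load sits in parallel with R_bot: R_bot‖R_L = (100 × 53.0) / (100 + 53.0) = 34.64 kΩ.
V_out = 32.4 × 34.64 / (1.80 + 34.64) = 32.4 × 34.64/36.44 = 30.8 V.
(Unloaded it would have been 31.8 V.)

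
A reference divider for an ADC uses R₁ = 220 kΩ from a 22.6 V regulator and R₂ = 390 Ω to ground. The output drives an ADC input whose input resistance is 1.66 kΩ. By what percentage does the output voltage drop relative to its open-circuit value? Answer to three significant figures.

Unloaded V = 22.6 × 390/220400 = 0.03999 V.
Loaded: R₂‖R_L = 315.8 Ω, giving V = 22.6 × 315.8/220300 = 0.03240 V.
Drop = (0.03999 − 0.03240) / 0.03999 = 19.0 %.

19.0 %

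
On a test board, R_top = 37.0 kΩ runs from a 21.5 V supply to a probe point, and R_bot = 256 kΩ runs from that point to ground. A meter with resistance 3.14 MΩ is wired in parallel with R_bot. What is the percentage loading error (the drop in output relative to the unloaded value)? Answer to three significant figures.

The divider's output (Thévenin) resistance is R_top‖R_bot = 32.33 kΩ.
Fractional drop under load = R_th/(R_th + R_L) = 32.33 / (32.33 + 3140) = 0.01019.
So the output falls by 1.02 %.

1.02 %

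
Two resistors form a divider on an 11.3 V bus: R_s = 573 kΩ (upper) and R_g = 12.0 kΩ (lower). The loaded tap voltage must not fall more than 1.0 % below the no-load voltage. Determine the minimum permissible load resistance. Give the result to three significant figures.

R_L(min) ≈ 1.16 MΩ

Output resistance R_th = R_s‖R_g = (573 × 12.0)/585.0 = 11.75 kΩ.
The fractional drop is R_th/(R_th + R_L); requiring this ≤ 0.0100 gives R_L ≥ R_th(1/0.0100 − 1) = 11.75 × 99.00 = 1.16 MΩ.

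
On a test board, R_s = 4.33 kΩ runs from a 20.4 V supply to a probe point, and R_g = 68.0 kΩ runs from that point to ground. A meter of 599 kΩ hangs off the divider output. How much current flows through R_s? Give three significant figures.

I ≈ 0.312 mA

R_g‖R_L = 61.07 kΩ, so the source sees R_s + R_g‖R_L = 65.40 kΩ.
I = 20.4 V / 65.40 kΩ = 0.312 mA.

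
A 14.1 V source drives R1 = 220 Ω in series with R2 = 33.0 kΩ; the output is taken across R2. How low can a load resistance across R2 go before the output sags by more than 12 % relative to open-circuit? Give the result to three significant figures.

R_L(min) ≈ 1.60 kΩ

Output resistance R_th = R1‖R2 = (220 × 33000)/33220 = 218.5 Ω.
The fractional drop is R_th/(R_th + R_L); requiring this ≤ 0.120 gives R_L ≥ R_th(1/0.120 − 1) = 218.5 × 7.333 = 1.60 kΩ.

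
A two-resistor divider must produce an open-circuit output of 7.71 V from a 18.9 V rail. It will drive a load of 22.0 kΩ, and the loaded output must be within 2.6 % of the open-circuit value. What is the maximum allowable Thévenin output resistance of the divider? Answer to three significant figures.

R_th ≤ 587 Ω

Loading drop = R_th/(R_th + R_L) ≤ 0.0260, so R_th ≤ R_L · ε/(1−ε) = 22.0 kΩ × 0.0260/0.9740 = 587 Ω.
(Any R1, R2 with R2/(R1+R2) = 0.408 and R1‖R2 ≤ 587 Ω will meet the spec.)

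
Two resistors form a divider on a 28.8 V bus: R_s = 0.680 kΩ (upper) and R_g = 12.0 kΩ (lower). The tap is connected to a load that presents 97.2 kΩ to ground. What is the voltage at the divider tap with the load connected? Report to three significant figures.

The load sits in parallel with R_g: R_g‖R_L = (12000 × 97200) / (12000 + 97200) = 10680 Ω.
V_out = 28.8 × 10680 / (680 + 10680) = 28.8 × 10680/11360 = 27.1 V.

V_out ≈ 27.1 V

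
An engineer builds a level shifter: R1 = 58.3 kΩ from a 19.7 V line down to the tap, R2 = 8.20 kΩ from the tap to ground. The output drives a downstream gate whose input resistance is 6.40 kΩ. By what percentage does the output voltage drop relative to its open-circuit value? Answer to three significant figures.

52.9 %

Unloaded V = 19.7 × 8.20/66.50 = 2.429 V.
Loaded: R2‖R_L = 3.595 kΩ, giving V = 19.7 × 3.595/61.89 = 1.144 V.
Drop = (2.429 − 1.144) / 2.429 = 52.9 %.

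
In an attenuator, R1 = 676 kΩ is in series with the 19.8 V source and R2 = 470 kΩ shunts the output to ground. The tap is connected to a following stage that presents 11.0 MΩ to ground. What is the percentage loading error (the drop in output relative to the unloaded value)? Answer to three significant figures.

The divider's output (Thévenin) resistance is R1‖R2 = 277.2 kΩ.
Fractional drop under load = R_th/(R_th + R_L) = 277.2 / (277.2 + 11000) = 0.02458.
So the output falls by 2.46 %.

2.46 %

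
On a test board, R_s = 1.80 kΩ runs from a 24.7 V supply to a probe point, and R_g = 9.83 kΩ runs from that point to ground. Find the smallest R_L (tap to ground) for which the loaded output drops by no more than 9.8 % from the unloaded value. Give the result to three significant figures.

R_L(min) ≈ 14.0 kΩ

Output resistance R_th = R_s‖R_g = (1.80 × 9.83)/11.63 = 1.521 kΩ.
The fractional drop is R_th/(R_th + R_L); requiring this ≤ 0.0980 gives R_L ≥ R_th(1/0.0980 − 1) = 1.521 × 9.204 = 14.0 kΩ.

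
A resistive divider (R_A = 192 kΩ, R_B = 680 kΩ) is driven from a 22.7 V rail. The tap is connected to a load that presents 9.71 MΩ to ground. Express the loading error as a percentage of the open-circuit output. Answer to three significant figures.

The divider's output (Thévenin) resistance is R_A‖R_B = 149.7 kΩ.
Fractional drop under load = R_th/(R_th + R_L) = 149.7 / (149.7 + 9710) = 0.01519.
So the output falls by 1.52 %.

1.52 %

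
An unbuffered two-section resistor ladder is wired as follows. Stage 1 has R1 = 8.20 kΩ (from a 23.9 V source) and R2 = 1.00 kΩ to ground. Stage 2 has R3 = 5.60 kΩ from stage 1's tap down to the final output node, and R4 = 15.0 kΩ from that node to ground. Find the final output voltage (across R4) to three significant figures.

Stage 2 presents R3+R4 = 20.60 kΩ as a load on stage 1's tap.
Stage 1's lower leg becomes R2‖(R3+R4) = 0.9537 kΩ, so V_mid = 23.9 × 0.9537/9.154 = 2.490 V.
Stage 2 is itself unloaded: V_out = V_mid × R4/(R3+R4) = 2.490 × 15.0/20.60 = 1.81 V.

V_out ≈ 1.81 V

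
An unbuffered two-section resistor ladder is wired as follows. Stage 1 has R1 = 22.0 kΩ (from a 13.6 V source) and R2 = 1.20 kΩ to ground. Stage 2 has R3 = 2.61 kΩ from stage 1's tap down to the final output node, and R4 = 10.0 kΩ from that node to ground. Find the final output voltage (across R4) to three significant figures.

V_out ≈ 0.512 V

Stage 2 presents R3+R4 = 12.61 kΩ as a load on stage 1's tap.
Stage 1's lower leg becomes R2‖(R3+R4) = 1.096 kΩ, so V_mid = 13.6 × 1.096/23.10 = 0.6452 V.
Stage 2 is itself unloaded: V_out = V_mid × R4/(R3+R4) = 0.6452 × 10.0/12.61 = 0.512 V.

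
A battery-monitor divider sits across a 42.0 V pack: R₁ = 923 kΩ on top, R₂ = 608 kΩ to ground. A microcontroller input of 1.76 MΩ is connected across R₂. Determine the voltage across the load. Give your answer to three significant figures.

V_out ≈ 13.8 V

The load sits in parallel with R₂: R₂‖R_L = (608 × 1760) / (608 + 1760) = 451.9 kΩ.
V_out = 42.0 × 451.9 / (923 + 451.9) = 42.0 × 451.9/1375 = 13.8 V.
(Unloaded it would have been 16.7 V.)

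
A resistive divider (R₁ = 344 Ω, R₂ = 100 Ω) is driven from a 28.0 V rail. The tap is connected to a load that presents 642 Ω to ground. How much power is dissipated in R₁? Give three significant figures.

P ≈ 1460 mW

Total resistance from the source is R₁ + (R₂‖R_L) = 430.5 Ω, so I = 28.0/430.5 Ω = 65.04 mA.
P = I²·R₁ = (65.04 mA)² × 344 Ω = 1460 mW.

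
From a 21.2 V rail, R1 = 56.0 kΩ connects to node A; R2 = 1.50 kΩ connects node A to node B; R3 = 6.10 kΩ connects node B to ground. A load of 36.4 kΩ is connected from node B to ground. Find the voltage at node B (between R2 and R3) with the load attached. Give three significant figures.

At node B, R3 is in parallel with the load: R3‖R_L = 5.224 kΩ.
Below node A the resistance is R2 + (R3‖R_L) = 6.724 kΩ, so V_A = 21.2 × 6.724/62.72 = 2.273 V.
Then V_B = V_A × (R3‖R_L)/(R2 + R3‖R_L) = 2.273 × 5.224/6.724 = 1.77 V.

V ≈ 1.77 V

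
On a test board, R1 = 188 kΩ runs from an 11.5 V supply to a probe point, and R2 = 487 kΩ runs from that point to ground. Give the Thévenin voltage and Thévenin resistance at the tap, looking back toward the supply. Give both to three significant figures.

V_th is the open-circuit tap voltage: 11.5 × 487/(188 + 487) = 8.30 V.
With the supply zeroed, R1 and R2 appear in parallel from the tap: R_th = R1‖R2 = (188 × 487)/675.0 = 136 kΩ.

V_th = 8.30 V, R_th = 136 kΩ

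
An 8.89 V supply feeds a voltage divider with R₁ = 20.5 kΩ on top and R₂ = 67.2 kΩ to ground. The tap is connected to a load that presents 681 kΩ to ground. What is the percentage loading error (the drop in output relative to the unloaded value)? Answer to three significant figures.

2.25 %

The divider's output (Thévenin) resistance is R₁‖R₂ = 15.71 kΩ.
Fractional drop under load = R_th/(R_th + R_L) = 15.71 / (15.71 + 681) = 0.02255.
So the output falls by 2.25 %.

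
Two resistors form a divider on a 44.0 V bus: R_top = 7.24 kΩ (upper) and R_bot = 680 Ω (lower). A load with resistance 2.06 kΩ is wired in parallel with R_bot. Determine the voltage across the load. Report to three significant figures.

The load sits in parallel with R_bot: R_bot‖R_L = (680 × 2060) / (680 + 2060) = 511.2 Ω.
V_out = 44.0 × 511.2 / (7240 + 511.2) = 44.0 × 511.2/7751 = 2.90 V.
(Unloaded it would have been 3.78 V.)

V_out ≈ 2.90 V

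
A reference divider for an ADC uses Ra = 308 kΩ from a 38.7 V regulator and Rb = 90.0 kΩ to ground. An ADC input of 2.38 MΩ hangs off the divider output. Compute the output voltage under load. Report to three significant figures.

The load sits in parallel with Rb: Rb‖R_L = (90.0 × 2380) / (90.0 + 2380) = 86.72 kΩ.
V_out = 38.7 × 86.72 / (308 + 86.72) = 38.7 × 86.72/394.7 = 8.50 V.

V_out ≈ 8.50 V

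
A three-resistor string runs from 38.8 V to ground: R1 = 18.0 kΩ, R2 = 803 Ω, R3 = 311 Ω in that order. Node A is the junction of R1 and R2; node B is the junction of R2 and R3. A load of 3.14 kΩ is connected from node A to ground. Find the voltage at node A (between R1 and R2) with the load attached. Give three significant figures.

Below node A the series string R2+R3 = 1114 Ω sits in parallel with the 3140 Ω load: 822.3 Ω.
V_A = 38.8 × 822.3/(18000 + 822.3) = 1.70 V.

V ≈ 1.70 V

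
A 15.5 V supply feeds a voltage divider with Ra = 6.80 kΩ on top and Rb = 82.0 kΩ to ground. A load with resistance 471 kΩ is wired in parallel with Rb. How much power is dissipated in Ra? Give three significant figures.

P ≈ 0.278 mW

Total resistance from the source is Ra + (Rb‖R_L) = 76.64 kΩ, so I = 15.5/76.64 kΩ = 0.2022 mA.
P = I²·Ra = (0.2022 mA)² × 6.80 kΩ = 0.278 mW.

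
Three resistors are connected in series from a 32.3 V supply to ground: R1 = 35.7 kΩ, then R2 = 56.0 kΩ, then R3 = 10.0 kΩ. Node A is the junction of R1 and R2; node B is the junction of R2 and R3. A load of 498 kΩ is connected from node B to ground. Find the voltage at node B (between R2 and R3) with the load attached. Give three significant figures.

At node B, R3 is in parallel with the load: R3‖R_L = 9.803 kΩ.
Below node A the resistance is R2 + (R3‖R_L) = 65.80 kΩ, so V_A = 32.3 × 65.80/101.5 = 20.94 V.
Then V_B = V_A × (R3‖R_L)/(R2 + R3‖R_L) = 20.94 × 9.803/65.80 = 3.12 V.

V ≈ 3.12 V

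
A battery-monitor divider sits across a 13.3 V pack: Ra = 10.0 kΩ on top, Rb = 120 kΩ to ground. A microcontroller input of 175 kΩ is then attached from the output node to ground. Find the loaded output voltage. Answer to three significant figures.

V_out ≈ 11.7 V

The load sits in parallel with Rb: Rb‖R_L = (120 × 175) / (120 + 175) = 71.19 kΩ.
V_out = 13.3 × 71.19 / (10.0 + 71.19) = 13.3 × 71.19/81.19 = 11.7 V.
(Unloaded it would have been 12.3 V.)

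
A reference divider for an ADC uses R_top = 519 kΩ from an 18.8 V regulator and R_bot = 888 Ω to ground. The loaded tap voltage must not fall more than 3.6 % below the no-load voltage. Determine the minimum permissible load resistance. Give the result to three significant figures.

R_L(min) ≈ 23.7 kΩ

Output resistance R_th = R_top‖R_bot = (519000 × 888)/519900 = 886.5 Ω.
The fractional drop is R_th/(R_th + R_L); requiring this ≤ 0.0360 gives R_L ≥ R_th(1/0.0360 − 1) = 886.5 × 26.78 = 23.7 kΩ.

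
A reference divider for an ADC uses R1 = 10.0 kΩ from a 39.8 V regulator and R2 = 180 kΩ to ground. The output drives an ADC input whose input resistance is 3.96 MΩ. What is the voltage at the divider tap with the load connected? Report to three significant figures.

The load sits in parallel with R2: R2‖R_L = (180 × 3960) / (180 + 3960) = 172.2 kΩ.
V_out = 39.8 × 172.2 / (10.0 + 172.2) = 39.8 × 172.2/182.2 = 37.6 V.

V_out ≈ 37.6 V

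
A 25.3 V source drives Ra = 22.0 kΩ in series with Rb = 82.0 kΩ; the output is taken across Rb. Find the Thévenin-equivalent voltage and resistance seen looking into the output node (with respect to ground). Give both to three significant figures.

V_th = 19.9 V, R_th = 17.3 kΩ

V_th is the open-circuit tap voltage: 25.3 × 82.0/(22.0 + 82.0) = 19.9 V.
With the supply zeroed, Ra and Rb appear in parallel from the tap: R_th = Ra‖Rb = (22.0 × 82.0)/104.0 = 17.3 kΩ.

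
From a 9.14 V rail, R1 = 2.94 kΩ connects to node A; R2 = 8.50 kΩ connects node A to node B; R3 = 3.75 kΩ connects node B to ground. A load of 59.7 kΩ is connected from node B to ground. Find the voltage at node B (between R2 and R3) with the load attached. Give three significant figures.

At node B, R3 is in parallel with the load: R3‖R_L = 3.528 kΩ.
Below node A the resistance is R2 + (R3‖R_L) = 12.03 kΩ, so V_A = 9.14 × 12.03/14.97 = 7.345 V.
Then V_B = V_A × (R3‖R_L)/(R2 + R3‖R_L) = 7.345 × 3.528/12.03 = 2.15 V.

V ≈ 2.15 V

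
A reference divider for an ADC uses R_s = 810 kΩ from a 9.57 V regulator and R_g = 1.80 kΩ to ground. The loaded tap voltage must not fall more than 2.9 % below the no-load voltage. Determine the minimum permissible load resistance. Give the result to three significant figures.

Output resistance R_th = R_s‖R_g = (810 × 1.80)/811.8 = 1.796 kΩ.
The fractional drop is R_th/(R_th + R_L); requiring this ≤ 0.0290 gives R_L ≥ R_th(1/0.0290 − 1) = 1.796 × 33.48 = 60.1 kΩ.

R_L(min) ≈ 60.1 kΩ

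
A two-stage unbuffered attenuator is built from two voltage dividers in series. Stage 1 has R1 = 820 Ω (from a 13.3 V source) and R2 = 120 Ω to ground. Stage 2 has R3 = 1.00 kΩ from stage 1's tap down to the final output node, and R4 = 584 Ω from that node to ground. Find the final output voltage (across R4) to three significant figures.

Stage 2 presents R3+R4 = 1584 Ω as a load on stage 1's tap.
Stage 1's lower leg becomes R2‖(R3+R4) = 111.5 Ω, so V_mid = 13.3 × 111.5/931.5 = 1.593 V.
Stage 2 is itself unloaded: V_out = V_mid × R4/(R3+R4) = 1.593 × 584/1584 = 0.587 V.

V_out ≈ 0.587 V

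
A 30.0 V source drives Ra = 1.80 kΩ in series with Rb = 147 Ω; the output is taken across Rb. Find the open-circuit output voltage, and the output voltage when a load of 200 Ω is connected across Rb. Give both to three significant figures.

Unloaded: 2.27 V; loaded: 1.35 V

Open-circuit: V = 30.0 × 147/(1800 + 147) = 2.27 V.
With the load, Rb becomes Rb‖R_L = 84.73 Ω, so V = 30.0 × 84.73/1885 = 1.35 V.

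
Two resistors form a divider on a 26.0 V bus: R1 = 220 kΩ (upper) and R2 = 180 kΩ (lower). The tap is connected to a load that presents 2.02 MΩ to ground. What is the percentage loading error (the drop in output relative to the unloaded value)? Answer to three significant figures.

The divider's output (Thévenin) resistance is R1‖R2 = 99.00 kΩ.
Fractional drop under load = R_th/(R_th + R_L) = 99.00 / (99.00 + 2020) = 0.04672.
So the output falls by 4.67 %.

4.67 %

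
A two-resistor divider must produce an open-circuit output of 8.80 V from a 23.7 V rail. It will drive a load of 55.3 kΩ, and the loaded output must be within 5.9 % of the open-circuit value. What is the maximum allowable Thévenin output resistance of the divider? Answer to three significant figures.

R_th ≤ 3.47 kΩ

Loading drop = R_th/(R_th + R_L) ≤ 0.0590, so R_th ≤ R_L · ε/(1−ε) = 55.3 kΩ × 0.0590/0.9410 = 3.47 kΩ.
(Any R1, R2 with R2/(R1+R2) = 0.371 and R1‖R2 ≤ 3.47 kΩ will meet the spec.)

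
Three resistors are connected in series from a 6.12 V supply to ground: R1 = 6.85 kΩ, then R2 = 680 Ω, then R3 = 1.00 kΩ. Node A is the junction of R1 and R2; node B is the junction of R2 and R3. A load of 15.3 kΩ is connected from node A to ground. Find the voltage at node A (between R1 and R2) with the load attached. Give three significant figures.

V ≈ 1.11 V

Below node A the series string R2+R3 = 1680 Ω sits in parallel with the 15300 Ω load: 1514 Ω.
V_A = 6.12 × 1514/(6850 + 1514) = 1.11 V.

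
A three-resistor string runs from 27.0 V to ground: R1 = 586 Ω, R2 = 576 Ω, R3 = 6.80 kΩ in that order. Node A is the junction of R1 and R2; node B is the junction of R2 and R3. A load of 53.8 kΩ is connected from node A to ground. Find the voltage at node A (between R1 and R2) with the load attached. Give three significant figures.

Below node A the series string R2+R3 = 7376 Ω sits in parallel with the 53800 Ω load: 6487 Ω.
V_A = 27.0 × 6487/(586 + 6487) = 24.8 V.

V ≈ 24.8 V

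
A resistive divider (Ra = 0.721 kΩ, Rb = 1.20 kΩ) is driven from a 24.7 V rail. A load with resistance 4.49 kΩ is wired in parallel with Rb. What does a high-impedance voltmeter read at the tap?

V_out ≈ 14.0 V

The load sits in parallel with Rb: Rb‖R_L = (1200 × 4490) / (1200 + 4490) = 946.9 Ω.
V_out = 24.7 × 946.9 / (721 + 946.9) = 24.7 × 946.9/1668 = 14.0 V.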